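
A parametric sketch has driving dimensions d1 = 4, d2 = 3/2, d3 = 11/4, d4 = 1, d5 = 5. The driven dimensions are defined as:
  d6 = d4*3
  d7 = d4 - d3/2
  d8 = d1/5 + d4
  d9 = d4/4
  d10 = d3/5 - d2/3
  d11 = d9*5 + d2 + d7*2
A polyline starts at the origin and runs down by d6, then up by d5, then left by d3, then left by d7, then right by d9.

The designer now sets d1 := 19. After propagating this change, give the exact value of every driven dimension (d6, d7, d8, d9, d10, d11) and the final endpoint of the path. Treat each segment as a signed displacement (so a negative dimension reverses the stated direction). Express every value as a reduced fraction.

Apply edit: d1 := 19
  d6 = d4*3 = 3
  d7 = d4 - d3/2 = -3/8
  d8 = d1/5 + d4 = 24/5
  d9 = d4/4 = 1/4
  d10 = d3/5 - d2/3 = 1/20
  d11 = d9*5 + d2 + d7*2 = 2
Walk from origin (0, 0):
  seg 1: down by d6 = 3 → (0, -3)
  seg 2: up by d5 = 5 → (0, 2)
  seg 3: left by d3 = 11/4 → (-11/4, 2)
  seg 4: left by d7 = -3/8 → (-19/8, 2)
  seg 5: right by d9 = 1/4 → (-17/8, 2)

d6 = 3
d7 = -3/8
d8 = 24/5
d9 = 1/4
d10 = 1/20
d11 = 2
endpoint = (-17/8, 2)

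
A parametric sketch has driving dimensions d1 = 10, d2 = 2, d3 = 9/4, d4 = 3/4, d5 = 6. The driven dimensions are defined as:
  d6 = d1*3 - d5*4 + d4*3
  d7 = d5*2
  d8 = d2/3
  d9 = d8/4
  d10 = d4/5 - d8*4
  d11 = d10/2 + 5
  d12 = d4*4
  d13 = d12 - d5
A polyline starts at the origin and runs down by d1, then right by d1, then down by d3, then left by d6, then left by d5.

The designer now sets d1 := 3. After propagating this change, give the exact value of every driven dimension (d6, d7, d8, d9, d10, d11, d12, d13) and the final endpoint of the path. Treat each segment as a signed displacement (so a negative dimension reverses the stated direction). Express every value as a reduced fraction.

d6 = -51/4
d7 = 12
d8 = 2/3
d9 = 1/6
d10 = -151/60
d11 = 449/120
d12 = 3
d13 = -3
endpoint = (39/4, -21/4)

Apply edit: d1 := 3
  d6 = d1*3 - d5*4 + d4*3 = -51/4
  d7 = d5*2 = 12
  d8 = d2/3 = 2/3
  d9 = d8/4 = 1/6
  d10 = d4/5 - d8*4 = -151/60
  d11 = d10/2 + 5 = 449/120
  d12 = d4*4 = 3
  d13 = d12 - d5 = -3
Walk from origin (0, 0):
  seg 1: down by d1 = 3 → (0, -3)
  seg 2: right by d1 = 3 → (3, -3)
  seg 3: down by d3 = 9/4 → (3, -21/4)
  seg 4: left by d6 = -51/4 → (63/4, -21/4)
  seg 5: left by d5 = 6 → (39/4, -21/4)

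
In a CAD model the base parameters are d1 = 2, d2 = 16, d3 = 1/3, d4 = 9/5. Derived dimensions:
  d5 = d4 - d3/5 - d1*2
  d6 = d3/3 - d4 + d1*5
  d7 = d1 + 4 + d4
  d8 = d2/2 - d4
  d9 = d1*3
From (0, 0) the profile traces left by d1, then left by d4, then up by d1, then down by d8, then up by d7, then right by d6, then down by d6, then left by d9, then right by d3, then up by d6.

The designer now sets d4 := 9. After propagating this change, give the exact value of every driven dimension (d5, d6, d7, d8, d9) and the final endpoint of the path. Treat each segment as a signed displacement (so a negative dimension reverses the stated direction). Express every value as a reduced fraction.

Apply edit: d4 := 9
  d5 = d4 - d3/5 - d1*2 = 74/15
  d6 = d3/3 - d4 + d1*5 = 10/9
  d7 = d1 + 4 + d4 = 15
  d8 = d2/2 - d4 = -1
  d9 = d1*3 = 6
Walk from origin (0, 0):
  seg 1: left by d1 = 2 → (-2, 0)
  seg 2: left by d4 = 9 → (-11, 0)
  seg 3: up by d1 = 2 → (-11, 2)
  seg 4: down by d8 = -1 → (-11, 3)
  seg 5: up by d7 = 15 → (-11, 18)
  seg 6: right by d6 = 10/9 → (-89/9, 18)
  seg 7: down by d6 = 10/9 → (-89/9, 152/9)
  seg 8: left by d9 = 6 → (-143/9, 152/9)
  seg 9: right by d3 = 1/3 → (-140/9, 152/9)
  seg 10: up by d6 = 10/9 → (-140/9, 18)

d5 = 74/15
d6 = 10/9
d7 = 15
d8 = -1
d9 = 6
endpoint = (-140/9, 18)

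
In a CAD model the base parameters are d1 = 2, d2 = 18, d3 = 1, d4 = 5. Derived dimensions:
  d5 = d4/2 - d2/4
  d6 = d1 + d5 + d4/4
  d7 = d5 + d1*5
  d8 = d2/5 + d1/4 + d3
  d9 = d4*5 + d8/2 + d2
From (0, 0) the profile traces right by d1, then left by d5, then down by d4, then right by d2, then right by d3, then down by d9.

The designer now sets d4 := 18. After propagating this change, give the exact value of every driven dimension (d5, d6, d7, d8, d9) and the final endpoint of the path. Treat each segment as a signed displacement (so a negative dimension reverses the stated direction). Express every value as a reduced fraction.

d5 = 9/2
d6 = 11
d7 = 29/2
d8 = 51/10
d9 = 2211/20
endpoint = (33/2, -2571/20)

Apply edit: d4 := 18
  d5 = d4/2 - d2/4 = 9/2
  d6 = d1 + d5 + d4/4 = 11
  d7 = d5 + d1*5 = 29/2
  d8 = d2/5 + d1/4 + d3 = 51/10
  d9 = d4*5 + d8/2 + d2 = 2211/20
Walk from origin (0, 0):
  seg 1: right by d1 = 2 → (2, 0)
  seg 2: left by d5 = 9/2 → (-5/2, 0)
  seg 3: down by d4 = 18 → (-5/2, -18)
  seg 4: right by d2 = 18 → (31/2, -18)
  seg 5: right by d3 = 1 → (33/2, -18)
  seg 6: down by d9 = 2211/20 → (33/2, -2571/20)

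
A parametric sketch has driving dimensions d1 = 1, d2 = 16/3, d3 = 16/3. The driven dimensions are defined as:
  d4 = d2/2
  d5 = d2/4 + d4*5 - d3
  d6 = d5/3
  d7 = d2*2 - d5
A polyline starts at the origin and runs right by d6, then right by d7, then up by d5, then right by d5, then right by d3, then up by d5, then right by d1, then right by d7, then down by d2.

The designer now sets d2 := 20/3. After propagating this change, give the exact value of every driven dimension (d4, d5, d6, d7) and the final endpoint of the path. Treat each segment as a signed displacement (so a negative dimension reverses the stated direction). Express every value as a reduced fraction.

Apply edit: d2 := 20/3
  d4 = d2/2 = 10/3
  d5 = d2/4 + d4*5 - d3 = 13
  d6 = d5/3 = 13/3
  d7 = d2*2 - d5 = 1/3
Walk from origin (0, 0):
  seg 1: right by d6 = 13/3 → (13/3, 0)
  seg 2: right by d7 = 1/3 → (14/3, 0)
  seg 3: up by d5 = 13 → (14/3, 13)
  seg 4: right by d5 = 13 → (53/3, 13)
  seg 5: right by d3 = 16/3 → (23, 13)
  seg 6: up by d5 = 13 → (23, 26)
  seg 7: right by d1 = 1 → (24, 26)
  seg 8: right by d7 = 1/3 → (73/3, 26)
  seg 9: down by d2 = 20/3 → (73/3, 58/3)

d4 = 10/3
d5 = 13
d6 = 13/3
d7 = 1/3
endpoint = (73/3, 58/3)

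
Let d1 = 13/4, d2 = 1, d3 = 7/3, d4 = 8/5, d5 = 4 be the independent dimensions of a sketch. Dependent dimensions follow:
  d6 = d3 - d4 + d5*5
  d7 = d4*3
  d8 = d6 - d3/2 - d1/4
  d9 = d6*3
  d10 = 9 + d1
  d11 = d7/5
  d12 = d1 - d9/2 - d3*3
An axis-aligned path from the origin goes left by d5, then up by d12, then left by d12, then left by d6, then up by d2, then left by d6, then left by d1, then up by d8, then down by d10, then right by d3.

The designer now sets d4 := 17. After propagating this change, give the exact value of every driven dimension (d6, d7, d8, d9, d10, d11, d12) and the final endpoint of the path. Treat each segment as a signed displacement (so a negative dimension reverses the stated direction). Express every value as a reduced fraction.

d6 = 16/3
d7 = 51
d8 = 161/48
d9 = 16
d10 = 49/4
d11 = 51/5
d12 = -47/4
endpoint = (-23/6, -943/48)

Apply edit: d4 := 17
  d6 = d3 - d4 + d5*5 = 16/3
  d7 = d4*3 = 51
  d8 = d6 - d3/2 - d1/4 = 161/48
  d9 = d6*3 = 16
  d10 = 9 + d1 = 49/4
  d11 = d7/5 = 51/5
  d12 = d1 - d9/2 - d3*3 = -47/4
Walk from origin (0, 0):
  seg 1: left by d5 = 4 → (-4, 0)
  seg 2: up by d12 = -47/4 → (-4, -47/4)
  seg 3: left by d12 = -47/4 → (31/4, -47/4)
  seg 4: left by d6 = 16/3 → (29/12, -47/4)
  seg 5: up by d2 = 1 → (29/12, -43/4)
  seg 6: left by d6 = 16/3 → (-35/12, -43/4)
  seg 7: left by d1 = 13/4 → (-37/6, -43/4)
  seg 8: up by d8 = 161/48 → (-37/6, -355/48)
  seg 9: down by d10 = 49/4 → (-37/6, -943/48)
  seg 10: right by d3 = 7/3 → (-23/6, -943/48)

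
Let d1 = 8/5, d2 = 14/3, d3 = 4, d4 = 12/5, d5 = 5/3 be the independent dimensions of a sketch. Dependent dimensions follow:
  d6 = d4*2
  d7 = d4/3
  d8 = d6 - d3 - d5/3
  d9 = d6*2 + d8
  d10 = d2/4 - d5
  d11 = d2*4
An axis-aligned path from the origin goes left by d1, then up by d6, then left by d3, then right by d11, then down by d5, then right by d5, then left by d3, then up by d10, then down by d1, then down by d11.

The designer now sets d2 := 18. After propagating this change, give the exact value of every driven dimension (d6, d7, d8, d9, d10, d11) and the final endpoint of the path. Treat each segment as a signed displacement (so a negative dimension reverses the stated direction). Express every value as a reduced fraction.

d6 = 24/5
d7 = 4/5
d8 = 11/45
d9 = 443/45
d10 = 17/6
d11 = 72
endpoint = (961/15, -2029/30)

Apply edit: d2 := 18
  d6 = d4*2 = 24/5
  d7 = d4/3 = 4/5
  d8 = d6 - d3 - d5/3 = 11/45
  d9 = d6*2 + d8 = 443/45
  d10 = d2/4 - d5 = 17/6
  d11 = d2*4 = 72
Walk from origin (0, 0):
  seg 1: left by d1 = 8/5 → (-8/5, 0)
  seg 2: up by d6 = 24/5 → (-8/5, 24/5)
  seg 3: left by d3 = 4 → (-28/5, 24/5)
  seg 4: right by d11 = 72 → (332/5, 24/5)
  seg 5: down by d5 = 5/3 → (332/5, 47/15)
  seg 6: right by d5 = 5/3 → (1021/15, 47/15)
  seg 7: left by d3 = 4 → (961/15, 47/15)
  seg 8: up by d10 = 17/6 → (961/15, 179/30)
  seg 9: down by d1 = 8/5 → (961/15, 131/30)
  seg 10: down by d11 = 72 → (961/15, -2029/30)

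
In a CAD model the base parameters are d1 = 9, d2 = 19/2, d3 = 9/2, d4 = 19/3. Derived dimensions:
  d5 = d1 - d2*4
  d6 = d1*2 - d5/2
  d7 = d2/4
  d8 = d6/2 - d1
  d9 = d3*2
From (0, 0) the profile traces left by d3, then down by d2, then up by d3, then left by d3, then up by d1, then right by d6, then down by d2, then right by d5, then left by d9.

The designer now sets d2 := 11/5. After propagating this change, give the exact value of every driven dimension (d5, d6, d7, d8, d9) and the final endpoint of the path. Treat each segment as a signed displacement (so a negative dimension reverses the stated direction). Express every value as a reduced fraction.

Apply edit: d2 := 11/5
  d5 = d1 - d2*4 = 1/5
  d6 = d1*2 - d5/2 = 179/10
  d7 = d2/4 = 11/20
  d8 = d6/2 - d1 = -1/20
  d9 = d3*2 = 9
Walk from origin (0, 0):
  seg 1: left by d3 = 9/2 → (-9/2, 0)
  seg 2: down by d2 = 11/5 → (-9/2, -11/5)
  seg 3: up by d3 = 9/2 → (-9/2, 23/10)
  seg 4: left by d3 = 9/2 → (-9, 23/10)
  seg 5: up by d1 = 9 → (-9, 113/10)
  seg 6: right by d6 = 179/10 → (89/10, 113/10)
  seg 7: down by d2 = 11/5 → (89/10, 91/10)
  seg 8: right by d5 = 1/5 → (91/10, 91/10)
  seg 9: left by d9 = 9 → (1/10, 91/10)

d5 = 1/5
d6 = 179/10
d7 = 11/20
d8 = -1/20
d9 = 9
endpoint = (1/10, 91/10)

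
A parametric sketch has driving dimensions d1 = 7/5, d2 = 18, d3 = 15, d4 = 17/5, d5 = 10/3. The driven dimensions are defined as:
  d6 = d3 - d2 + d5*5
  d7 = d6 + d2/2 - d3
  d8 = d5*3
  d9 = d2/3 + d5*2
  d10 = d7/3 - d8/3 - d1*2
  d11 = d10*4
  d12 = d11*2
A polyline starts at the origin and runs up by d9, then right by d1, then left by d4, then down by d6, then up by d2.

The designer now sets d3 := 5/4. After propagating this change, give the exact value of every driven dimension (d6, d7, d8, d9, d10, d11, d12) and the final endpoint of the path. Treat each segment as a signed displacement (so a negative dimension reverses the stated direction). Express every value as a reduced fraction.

d6 = -1/12
d7 = 23/3
d8 = 10
d9 = 38/3
d10 = -161/45
d11 = -644/45
d12 = -1288/45
endpoint = (-2, 123/4)

Apply edit: d3 := 5/4
  d6 = d3 - d2 + d5*5 = -1/12
  d7 = d6 + d2/2 - d3 = 23/3
  d8 = d5*3 = 10
  d9 = d2/3 + d5*2 = 38/3
  d10 = d7/3 - d8/3 - d1*2 = -161/45
  d11 = d10*4 = -644/45
  d12 = d11*2 = -1288/45
Walk from origin (0, 0):
  seg 1: up by d9 = 38/3 → (0, 38/3)
  seg 2: right by d1 = 7/5 → (7/5, 38/3)
  seg 3: left by d4 = 17/5 → (-2, 38/3)
  seg 4: down by d6 = -1/12 → (-2, 51/4)
  seg 5: up by d2 = 18 → (-2, 123/4)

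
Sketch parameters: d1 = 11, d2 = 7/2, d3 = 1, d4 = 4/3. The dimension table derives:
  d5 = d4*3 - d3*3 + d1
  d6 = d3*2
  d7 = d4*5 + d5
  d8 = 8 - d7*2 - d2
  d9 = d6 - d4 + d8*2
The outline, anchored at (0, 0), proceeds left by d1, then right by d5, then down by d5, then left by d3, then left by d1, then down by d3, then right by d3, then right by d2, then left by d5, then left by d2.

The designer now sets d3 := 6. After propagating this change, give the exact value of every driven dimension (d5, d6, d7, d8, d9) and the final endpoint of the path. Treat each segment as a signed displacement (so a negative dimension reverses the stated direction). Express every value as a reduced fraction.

d5 = -3
d6 = 12
d7 = 11/3
d8 = -17/6
d9 = 5
endpoint = (-22, -3)

Apply edit: d3 := 6
  d5 = d4*3 - d3*3 + d1 = -3
  d6 = d3*2 = 12
  d7 = d4*5 + d5 = 11/3
  d8 = 8 - d7*2 - d2 = -17/6
  d9 = d6 - d4 + d8*2 = 5
Walk from origin (0, 0):
  seg 1: left by d1 = 11 → (-11, 0)
  seg 2: right by d5 = -3 → (-14, 0)
  seg 3: down by d5 = -3 → (-14, 3)
  seg 4: left by d3 = 6 → (-20, 3)
  seg 5: left by d1 = 11 → (-31, 3)
  seg 6: down by d3 = 6 → (-31, -3)
  seg 7: right by d3 = 6 → (-25, -3)
  seg 8: right by d2 = 7/2 → (-43/2, -3)
  seg 9: left by d5 = -3 → (-37/2, -3)
  seg 10: left by d2 = 7/2 → (-22, -3)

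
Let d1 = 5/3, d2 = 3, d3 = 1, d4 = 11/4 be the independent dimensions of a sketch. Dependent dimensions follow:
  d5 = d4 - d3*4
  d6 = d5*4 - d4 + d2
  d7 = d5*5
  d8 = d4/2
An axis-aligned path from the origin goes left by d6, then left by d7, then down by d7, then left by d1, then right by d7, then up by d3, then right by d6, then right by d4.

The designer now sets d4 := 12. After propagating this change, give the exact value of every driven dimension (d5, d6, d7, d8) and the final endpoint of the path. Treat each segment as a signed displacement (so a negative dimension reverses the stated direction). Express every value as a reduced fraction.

Apply edit: d4 := 12
  d5 = d4 - d3*4 = 8
  d6 = d5*4 - d4 + d2 = 23
  d7 = d5*5 = 40
  d8 = d4/2 = 6
Walk from origin (0, 0):
  seg 1: left by d6 = 23 → (-23, 0)
  seg 2: left by d7 = 40 → (-63, 0)
  seg 3: down by d7 = 40 → (-63, -40)
  seg 4: left by d1 = 5/3 → (-194/3, -40)
  seg 5: right by d7 = 40 → (-74/3, -40)
  seg 6: up by d3 = 1 → (-74/3, -39)
  seg 7: right by d6 = 23 → (-5/3, -39)
  seg 8: right by d4 = 12 → (31/3, -39)

d5 = 8
d6 = 23
d7 = 40
d8 = 6
endpoint = (31/3, -39)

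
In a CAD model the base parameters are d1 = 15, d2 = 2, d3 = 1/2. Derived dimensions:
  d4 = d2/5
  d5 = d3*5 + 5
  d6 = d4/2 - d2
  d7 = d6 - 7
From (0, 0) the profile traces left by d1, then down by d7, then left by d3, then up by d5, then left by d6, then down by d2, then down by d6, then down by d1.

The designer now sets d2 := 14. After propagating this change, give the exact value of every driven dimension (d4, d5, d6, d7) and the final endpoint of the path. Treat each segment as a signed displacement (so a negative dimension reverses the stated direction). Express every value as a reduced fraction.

d4 = 14/5
d5 = 15/2
d6 = -63/5
d7 = -98/5
endpoint = (-29/10, 107/10)

Apply edit: d2 := 14
  d4 = d2/5 = 14/5
  d5 = d3*5 + 5 = 15/2
  d6 = d4/2 - d2 = -63/5
  d7 = d6 - 7 = -98/5
Walk from origin (0, 0):
  seg 1: left by d1 = 15 → (-15, 0)
  seg 2: down by d7 = -98/5 → (-15, 98/5)
  seg 3: left by d3 = 1/2 → (-31/2, 98/5)
  seg 4: up by d5 = 15/2 → (-31/2, 271/10)
  seg 5: left by d6 = -63/5 → (-29/10, 271/10)
  seg 6: down by d2 = 14 → (-29/10, 131/10)
  seg 7: down by d6 = -63/5 → (-29/10, 257/10)
  seg 8: down by d1 = 15 → (-29/10, 107/10)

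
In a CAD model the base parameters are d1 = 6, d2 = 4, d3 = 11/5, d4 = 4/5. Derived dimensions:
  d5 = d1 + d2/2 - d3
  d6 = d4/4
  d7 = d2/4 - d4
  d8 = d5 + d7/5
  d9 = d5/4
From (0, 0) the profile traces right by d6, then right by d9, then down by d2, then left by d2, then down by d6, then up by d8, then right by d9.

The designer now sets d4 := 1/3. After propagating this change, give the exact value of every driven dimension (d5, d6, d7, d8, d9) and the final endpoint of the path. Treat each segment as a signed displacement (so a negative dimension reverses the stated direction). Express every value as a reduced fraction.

d5 = 29/5
d6 = 1/12
d7 = 2/3
d8 = 89/15
d9 = 29/20
endpoint = (-61/60, 37/20)

Apply edit: d4 := 1/3
  d5 = d1 + d2/2 - d3 = 29/5
  d6 = d4/4 = 1/12
  d7 = d2/4 - d4 = 2/3
  d8 = d5 + d7/5 = 89/15
  d9 = d5/4 = 29/20
Walk from origin (0, 0):
  seg 1: right by d6 = 1/12 → (1/12, 0)
  seg 2: right by d9 = 29/20 → (23/15, 0)
  seg 3: down by d2 = 4 → (23/15, -4)
  seg 4: left by d2 = 4 → (-37/15, -4)
  seg 5: down by d6 = 1/12 → (-37/15, -49/12)
  seg 6: up by d8 = 89/15 → (-37/15, 37/20)
  seg 7: right by d9 = 29/20 → (-61/60, 37/20)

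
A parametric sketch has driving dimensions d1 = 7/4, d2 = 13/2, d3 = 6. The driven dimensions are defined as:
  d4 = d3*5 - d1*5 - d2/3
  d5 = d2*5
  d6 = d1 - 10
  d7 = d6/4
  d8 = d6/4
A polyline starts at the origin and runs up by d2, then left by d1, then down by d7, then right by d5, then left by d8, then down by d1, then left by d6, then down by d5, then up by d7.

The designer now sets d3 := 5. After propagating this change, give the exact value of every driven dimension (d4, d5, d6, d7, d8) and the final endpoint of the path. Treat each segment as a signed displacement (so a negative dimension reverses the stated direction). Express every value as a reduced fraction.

Apply edit: d3 := 5
  d4 = d3*5 - d1*5 - d2/3 = 169/12
  d5 = d2*5 = 65/2
  d6 = d1 - 10 = -33/4
  d7 = d6/4 = -33/16
  d8 = d6/4 = -33/16
Walk from origin (0, 0):
  seg 1: up by d2 = 13/2 → (0, 13/2)
  seg 2: left by d1 = 7/4 → (-7/4, 13/2)
  seg 3: down by d7 = -33/16 → (-7/4, 137/16)
  seg 4: right by d5 = 65/2 → (123/4, 137/16)
  seg 5: left by d8 = -33/16 → (525/16, 137/16)
  seg 6: down by d1 = 7/4 → (525/16, 109/16)
  seg 7: left by d6 = -33/4 → (657/16, 109/16)
  seg 8: down by d5 = 65/2 → (657/16, -411/16)
  seg 9: up by d7 = -33/16 → (657/16, -111/4)

d4 = 169/12
d5 = 65/2
d6 = -33/4
d7 = -33/16
d8 = -33/16
endpoint = (657/16, -111/4)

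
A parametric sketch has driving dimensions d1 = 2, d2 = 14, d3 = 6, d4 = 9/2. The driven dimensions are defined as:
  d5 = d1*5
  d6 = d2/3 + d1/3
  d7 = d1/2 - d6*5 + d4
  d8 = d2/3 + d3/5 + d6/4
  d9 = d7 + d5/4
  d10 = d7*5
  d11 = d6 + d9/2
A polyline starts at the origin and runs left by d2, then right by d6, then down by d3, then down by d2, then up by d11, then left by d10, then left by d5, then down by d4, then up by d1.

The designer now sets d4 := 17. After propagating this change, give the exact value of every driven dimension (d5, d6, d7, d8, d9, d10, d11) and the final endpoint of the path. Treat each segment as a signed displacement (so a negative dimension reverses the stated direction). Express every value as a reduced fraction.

d5 = 10
d6 = 16/3
d7 = -26/3
d8 = 36/5
d9 = -37/6
d10 = -130/3
d11 = 9/4
endpoint = (74/3, -131/4)

Apply edit: d4 := 17
  d5 = d1*5 = 10
  d6 = d2/3 + d1/3 = 16/3
  d7 = d1/2 - d6*5 + d4 = -26/3
  d8 = d2/3 + d3/5 + d6/4 = 36/5
  d9 = d7 + d5/4 = -37/6
  d10 = d7*5 = -130/3
  d11 = d6 + d9/2 = 9/4
Walk from origin (0, 0):
  seg 1: left by d2 = 14 → (-14, 0)
  seg 2: right by d6 = 16/3 → (-26/3, 0)
  seg 3: down by d3 = 6 → (-26/3, -6)
  seg 4: down by d2 = 14 → (-26/3, -20)
  seg 5: up by d11 = 9/4 → (-26/3, -71/4)
  seg 6: left by d10 = -130/3 → (104/3, -71/4)
  seg 7: left by d5 = 10 → (74/3, -71/4)
  seg 8: down by d4 = 17 → (74/3, -139/4)
  seg 9: up by d1 = 2 → (74/3, -131/4)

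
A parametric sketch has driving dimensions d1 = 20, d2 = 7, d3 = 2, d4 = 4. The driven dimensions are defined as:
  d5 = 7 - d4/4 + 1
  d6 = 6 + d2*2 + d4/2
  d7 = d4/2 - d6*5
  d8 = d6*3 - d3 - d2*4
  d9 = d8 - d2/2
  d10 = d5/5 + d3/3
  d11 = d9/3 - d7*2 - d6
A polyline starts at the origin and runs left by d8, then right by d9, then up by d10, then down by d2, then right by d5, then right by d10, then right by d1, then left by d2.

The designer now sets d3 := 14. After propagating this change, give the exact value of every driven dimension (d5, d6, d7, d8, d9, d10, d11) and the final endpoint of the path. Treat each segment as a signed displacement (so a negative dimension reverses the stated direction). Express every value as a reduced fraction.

Apply edit: d3 := 14
  d5 = 7 - d4/4 + 1 = 7
  d6 = 6 + d2*2 + d4/2 = 22
  d7 = d4/2 - d6*5 = -108
  d8 = d6*3 - d3 - d2*4 = 24
  d9 = d8 - d2/2 = 41/2
  d10 = d5/5 + d3/3 = 91/15
  d11 = d9/3 - d7*2 - d6 = 1205/6
Walk from origin (0, 0):
  seg 1: left by d8 = 24 → (-24, 0)
  seg 2: right by d9 = 41/2 → (-7/2, 0)
  seg 3: up by d10 = 91/15 → (-7/2, 91/15)
  seg 4: down by d2 = 7 → (-7/2, -14/15)
  seg 5: right by d5 = 7 → (7/2, -14/15)
  seg 6: right by d10 = 91/15 → (287/30, -14/15)
  seg 7: right by d1 = 20 → (887/30, -14/15)
  seg 8: left by d2 = 7 → (677/30, -14/15)

d5 = 7
d6 = 22
d7 = -108
d8 = 24
d9 = 41/2
d10 = 91/15
d11 = 1205/6
endpoint = (677/30, -14/15)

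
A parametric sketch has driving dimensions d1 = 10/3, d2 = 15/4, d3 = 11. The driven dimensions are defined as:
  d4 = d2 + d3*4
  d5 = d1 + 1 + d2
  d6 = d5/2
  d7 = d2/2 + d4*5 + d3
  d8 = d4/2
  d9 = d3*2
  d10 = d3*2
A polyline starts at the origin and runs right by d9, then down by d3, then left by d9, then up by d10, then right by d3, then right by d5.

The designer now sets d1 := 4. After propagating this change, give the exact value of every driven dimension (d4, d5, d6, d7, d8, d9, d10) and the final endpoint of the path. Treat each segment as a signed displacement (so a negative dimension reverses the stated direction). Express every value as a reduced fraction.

d4 = 191/4
d5 = 35/4
d6 = 35/8
d7 = 2013/8
d8 = 191/8
d9 = 22
d10 = 22
endpoint = (79/4, 11)

Apply edit: d1 := 4
  d4 = d2 + d3*4 = 191/4
  d5 = d1 + 1 + d2 = 35/4
  d6 = d5/2 = 35/8
  d7 = d2/2 + d4*5 + d3 = 2013/8
  d8 = d4/2 = 191/8
  d9 = d3*2 = 22
  d10 = d3*2 = 22
Walk from origin (0, 0):
  seg 1: right by d9 = 22 → (22, 0)
  seg 2: down by d3 = 11 → (22, -11)
  seg 3: left by d9 = 22 → (0, -11)
  seg 4: up by d10 = 22 → (0, 11)
  seg 5: right by d3 = 11 → (11, 11)
  seg 6: right by d5 = 35/4 → (79/4, 11)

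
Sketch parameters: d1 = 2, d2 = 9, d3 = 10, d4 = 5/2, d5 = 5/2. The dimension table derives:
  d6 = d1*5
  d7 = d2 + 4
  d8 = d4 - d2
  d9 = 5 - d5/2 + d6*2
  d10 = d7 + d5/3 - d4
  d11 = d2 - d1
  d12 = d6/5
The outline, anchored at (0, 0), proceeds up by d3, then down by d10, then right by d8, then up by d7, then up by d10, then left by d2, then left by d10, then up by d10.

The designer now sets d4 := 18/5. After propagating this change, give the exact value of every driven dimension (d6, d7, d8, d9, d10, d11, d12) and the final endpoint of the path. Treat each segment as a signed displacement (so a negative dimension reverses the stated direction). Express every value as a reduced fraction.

d6 = 10
d7 = 13
d8 = -27/5
d9 = 95/4
d10 = 307/30
d11 = 7
d12 = 2
endpoint = (-739/30, 997/30)

Apply edit: d4 := 18/5
  d6 = d1*5 = 10
  d7 = d2 + 4 = 13
  d8 = d4 - d2 = -27/5
  d9 = 5 - d5/2 + d6*2 = 95/4
  d10 = d7 + d5/3 - d4 = 307/30
  d11 = d2 - d1 = 7
  d12 = d6/5 = 2
Walk from origin (0, 0):
  seg 1: up by d3 = 10 → (0, 10)
  seg 2: down by d10 = 307/30 → (0, -7/30)
  seg 3: right by d8 = -27/5 → (-27/5, -7/30)
  seg 4: up by d7 = 13 → (-27/5, 383/30)
  seg 5: up by d10 = 307/30 → (-27/5, 23)
  seg 6: left by d2 = 9 → (-72/5, 23)
  seg 7: left by d10 = 307/30 → (-739/30, 23)
  seg 8: up by d10 = 307/30 → (-739/30, 997/30)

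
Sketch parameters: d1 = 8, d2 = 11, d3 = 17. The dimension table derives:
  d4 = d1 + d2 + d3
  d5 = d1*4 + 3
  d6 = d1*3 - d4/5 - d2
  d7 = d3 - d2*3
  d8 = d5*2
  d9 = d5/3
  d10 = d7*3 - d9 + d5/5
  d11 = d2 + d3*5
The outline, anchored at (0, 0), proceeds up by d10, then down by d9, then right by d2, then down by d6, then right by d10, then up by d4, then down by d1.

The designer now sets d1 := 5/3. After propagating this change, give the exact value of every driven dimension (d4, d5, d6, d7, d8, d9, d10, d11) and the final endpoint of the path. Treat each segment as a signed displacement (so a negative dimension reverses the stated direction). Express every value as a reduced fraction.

d4 = 89/3
d5 = 29/3
d6 = -179/15
d7 = -16
d8 = 58/3
d9 = 29/9
d10 = -2218/45
d11 = 96
endpoint = (-1723/45, -566/45)

Apply edit: d1 := 5/3
  d4 = d1 + d2 + d3 = 89/3
  d5 = d1*4 + 3 = 29/3
  d6 = d1*3 - d4/5 - d2 = -179/15
  d7 = d3 - d2*3 = -16
  d8 = d5*2 = 58/3
  d9 = d5/3 = 29/9
  d10 = d7*3 - d9 + d5/5 = -2218/45
  d11 = d2 + d3*5 = 96
Walk from origin (0, 0):
  seg 1: up by d10 = -2218/45 → (0, -2218/45)
  seg 2: down by d9 = 29/9 → (0, -2363/45)
  seg 3: right by d2 = 11 → (11, -2363/45)
  seg 4: down by d6 = -179/15 → (11, -1826/45)
  seg 5: right by d10 = -2218/45 → (-1723/45, -1826/45)
  seg 6: up by d4 = 89/3 → (-1723/45, -491/45)
  seg 7: down by d1 = 5/3 → (-1723/45, -566/45)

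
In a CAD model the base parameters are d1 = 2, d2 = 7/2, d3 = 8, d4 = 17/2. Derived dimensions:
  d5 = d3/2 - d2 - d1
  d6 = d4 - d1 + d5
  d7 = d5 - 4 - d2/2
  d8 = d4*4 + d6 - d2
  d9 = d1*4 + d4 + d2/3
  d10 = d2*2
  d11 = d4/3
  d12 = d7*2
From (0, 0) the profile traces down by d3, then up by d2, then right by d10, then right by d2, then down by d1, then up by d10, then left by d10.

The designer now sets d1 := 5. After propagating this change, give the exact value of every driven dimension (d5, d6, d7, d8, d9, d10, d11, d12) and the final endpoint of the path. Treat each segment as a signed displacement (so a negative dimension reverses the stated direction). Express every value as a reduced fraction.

d5 = -9/2
d6 = -1
d7 = -41/4
d8 = 59/2
d9 = 89/3
d10 = 7
d11 = 17/6
d12 = -41/2
endpoint = (7/2, -5/2)

Apply edit: d1 := 5
  d5 = d3/2 - d2 - d1 = -9/2
  d6 = d4 - d1 + d5 = -1
  d7 = d5 - 4 - d2/2 = -41/4
  d8 = d4*4 + d6 - d2 = 59/2
  d9 = d1*4 + d4 + d2/3 = 89/3
  d10 = d2*2 = 7
  d11 = d4/3 = 17/6
  d12 = d7*2 = -41/2
Walk from origin (0, 0):
  seg 1: down by d3 = 8 → (0, -8)
  seg 2: up by d2 = 7/2 → (0, -9/2)
  seg 3: right by d10 = 7 → (7, -9/2)
  seg 4: right by d2 = 7/2 → (21/2, -9/2)
  seg 5: down by d1 = 5 → (21/2, -19/2)
  seg 6: up by d10 = 7 → (21/2, -5/2)
  seg 7: left by d10 = 7 → (7/2, -5/2)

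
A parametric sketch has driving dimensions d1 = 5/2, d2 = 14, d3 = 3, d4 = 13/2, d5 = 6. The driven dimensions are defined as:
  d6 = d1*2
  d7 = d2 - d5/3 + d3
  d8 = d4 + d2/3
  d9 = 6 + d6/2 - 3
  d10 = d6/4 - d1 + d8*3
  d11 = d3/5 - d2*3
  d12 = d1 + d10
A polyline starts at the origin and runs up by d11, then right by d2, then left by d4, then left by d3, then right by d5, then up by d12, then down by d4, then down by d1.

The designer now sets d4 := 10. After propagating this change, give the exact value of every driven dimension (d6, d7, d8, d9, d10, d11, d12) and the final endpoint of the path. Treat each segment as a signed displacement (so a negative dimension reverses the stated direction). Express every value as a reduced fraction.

d6 = 5
d7 = 15
d8 = 44/3
d9 = 11/2
d10 = 171/4
d11 = -207/5
d12 = 181/4
endpoint = (7, -173/20)

Apply edit: d4 := 10
  d6 = d1*2 = 5
  d7 = d2 - d5/3 + d3 = 15
  d8 = d4 + d2/3 = 44/3
  d9 = 6 + d6/2 - 3 = 11/2
  d10 = d6/4 - d1 + d8*3 = 171/4
  d11 = d3/5 - d2*3 = -207/5
  d12 = d1 + d10 = 181/4
Walk from origin (0, 0):
  seg 1: up by d11 = -207/5 → (0, -207/5)
  seg 2: right by d2 = 14 → (14, -207/5)
  seg 3: left by d4 = 10 → (4, -207/5)
  seg 4: left by d3 = 3 → (1, -207/5)
  seg 5: right by d5 = 6 → (7, -207/5)
  seg 6: up by d12 = 181/4 → (7, 77/20)
  seg 7: down by d4 = 10 → (7, -123/20)
  seg 8: down by d1 = 5/2 → (7, -173/20)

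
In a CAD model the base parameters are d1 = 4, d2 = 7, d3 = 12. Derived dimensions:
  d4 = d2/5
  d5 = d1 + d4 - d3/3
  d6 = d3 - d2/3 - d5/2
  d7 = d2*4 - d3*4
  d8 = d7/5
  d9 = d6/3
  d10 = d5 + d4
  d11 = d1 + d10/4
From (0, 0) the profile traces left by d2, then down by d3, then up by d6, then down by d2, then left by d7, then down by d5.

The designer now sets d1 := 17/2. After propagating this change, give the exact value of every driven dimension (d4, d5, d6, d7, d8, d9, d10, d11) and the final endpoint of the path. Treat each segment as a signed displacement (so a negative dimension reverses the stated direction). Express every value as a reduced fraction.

Apply edit: d1 := 17/2
  d4 = d2/5 = 7/5
  d5 = d1 + d4 - d3/3 = 59/10
  d6 = d3 - d2/3 - d5/2 = 403/60
  d7 = d2*4 - d3*4 = -20
  d8 = d7/5 = -4
  d9 = d6/3 = 403/180
  d10 = d5 + d4 = 73/10
  d11 = d1 + d10/4 = 413/40
Walk from origin (0, 0):
  seg 1: left by d2 = 7 → (-7, 0)
  seg 2: down by d3 = 12 → (-7, -12)
  seg 3: up by d6 = 403/60 → (-7, -317/60)
  seg 4: down by d2 = 7 → (-7, -737/60)
  seg 5: left by d7 = -20 → (13, -737/60)
  seg 6: down by d5 = 59/10 → (13, -1091/60)

d4 = 7/5
d5 = 59/10
d6 = 403/60
d7 = -20
d8 = -4
d9 = 403/180
d10 = 73/10
d11 = 413/40
endpoint = (13, -1091/60)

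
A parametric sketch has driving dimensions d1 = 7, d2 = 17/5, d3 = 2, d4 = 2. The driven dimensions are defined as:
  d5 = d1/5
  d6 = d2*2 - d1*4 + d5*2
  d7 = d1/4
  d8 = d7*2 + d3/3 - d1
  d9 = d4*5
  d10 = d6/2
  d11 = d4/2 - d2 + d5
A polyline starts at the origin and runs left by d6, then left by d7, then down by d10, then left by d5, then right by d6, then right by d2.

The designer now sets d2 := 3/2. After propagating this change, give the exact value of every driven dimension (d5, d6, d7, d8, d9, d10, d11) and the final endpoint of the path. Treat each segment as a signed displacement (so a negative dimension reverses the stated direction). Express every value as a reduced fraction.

Apply edit: d2 := 3/2
  d5 = d1/5 = 7/5
  d6 = d2*2 - d1*4 + d5*2 = -111/5
  d7 = d1/4 = 7/4
  d8 = d7*2 + d3/3 - d1 = -17/6
  d9 = d4*5 = 10
  d10 = d6/2 = -111/10
  d11 = d4/2 - d2 + d5 = 9/10
Walk from origin (0, 0):
  seg 1: left by d6 = -111/5 → (111/5, 0)
  seg 2: left by d7 = 7/4 → (409/20, 0)
  seg 3: down by d10 = -111/10 → (409/20, 111/10)
  seg 4: left by d5 = 7/5 → (381/20, 111/10)
  seg 5: right by d6 = -111/5 → (-63/20, 111/10)
  seg 6: right by d2 = 3/2 → (-33/20, 111/10)

d5 = 7/5
d6 = -111/5
d7 = 7/4
d8 = -17/6
d9 = 10
d10 = -111/10
d11 = 9/10
endpoint = (-33/20, 111/10)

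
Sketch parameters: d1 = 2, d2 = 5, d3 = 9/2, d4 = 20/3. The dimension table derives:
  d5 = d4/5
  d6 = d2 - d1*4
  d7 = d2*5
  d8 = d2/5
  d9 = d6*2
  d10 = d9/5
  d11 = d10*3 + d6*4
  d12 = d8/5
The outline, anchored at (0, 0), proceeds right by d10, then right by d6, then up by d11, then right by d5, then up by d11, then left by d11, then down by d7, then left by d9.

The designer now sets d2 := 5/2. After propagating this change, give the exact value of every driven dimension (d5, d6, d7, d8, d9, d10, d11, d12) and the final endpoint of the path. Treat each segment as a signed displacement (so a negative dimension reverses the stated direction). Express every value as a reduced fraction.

Apply edit: d2 := 5/2
  d5 = d4/5 = 4/3
  d6 = d2 - d1*4 = -11/2
  d7 = d2*5 = 25/2
  d8 = d2/5 = 1/2
  d9 = d6*2 = -11
  d10 = d9/5 = -11/5
  d11 = d10*3 + d6*4 = -143/5
  d12 = d8/5 = 1/10
Walk from origin (0, 0):
  seg 1: right by d10 = -11/5 → (-11/5, 0)
  seg 2: right by d6 = -11/2 → (-77/10, 0)
  seg 3: up by d11 = -143/5 → (-77/10, -143/5)
  seg 4: right by d5 = 4/3 → (-191/30, -143/5)
  seg 5: up by d11 = -143/5 → (-191/30, -286/5)
  seg 6: left by d11 = -143/5 → (667/30, -286/5)
  seg 7: down by d7 = 25/2 → (667/30, -697/10)
  seg 8: left by d9 = -11 → (997/30, -697/10)

d5 = 4/3
d6 = -11/2
d7 = 25/2
d8 = 1/2
d9 = -11
d10 = -11/5
d11 = -143/5
d12 = 1/10
endpoint = (997/30, -697/10)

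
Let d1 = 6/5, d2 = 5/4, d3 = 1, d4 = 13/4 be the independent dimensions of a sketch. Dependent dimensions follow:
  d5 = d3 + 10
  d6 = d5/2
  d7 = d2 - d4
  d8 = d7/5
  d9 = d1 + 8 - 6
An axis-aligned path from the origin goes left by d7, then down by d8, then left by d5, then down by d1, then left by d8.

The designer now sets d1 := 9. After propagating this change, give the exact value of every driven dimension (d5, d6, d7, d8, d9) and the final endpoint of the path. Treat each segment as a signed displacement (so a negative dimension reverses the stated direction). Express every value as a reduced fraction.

Apply edit: d1 := 9
  d5 = d3 + 10 = 11
  d6 = d5/2 = 11/2
  d7 = d2 - d4 = -2
  d8 = d7/5 = -2/5
  d9 = d1 + 8 - 6 = 11
Walk from origin (0, 0):
  seg 1: left by d7 = -2 → (2, 0)
  seg 2: down by d8 = -2/5 → (2, 2/5)
  seg 3: left by d5 = 11 → (-9, 2/5)
  seg 4: down by d1 = 9 → (-9, -43/5)
  seg 5: left by d8 = -2/5 → (-43/5, -43/5)

d5 = 11
d6 = 11/2
d7 = -2
d8 = -2/5
d9 = 11
endpoint = (-43/5, -43/5)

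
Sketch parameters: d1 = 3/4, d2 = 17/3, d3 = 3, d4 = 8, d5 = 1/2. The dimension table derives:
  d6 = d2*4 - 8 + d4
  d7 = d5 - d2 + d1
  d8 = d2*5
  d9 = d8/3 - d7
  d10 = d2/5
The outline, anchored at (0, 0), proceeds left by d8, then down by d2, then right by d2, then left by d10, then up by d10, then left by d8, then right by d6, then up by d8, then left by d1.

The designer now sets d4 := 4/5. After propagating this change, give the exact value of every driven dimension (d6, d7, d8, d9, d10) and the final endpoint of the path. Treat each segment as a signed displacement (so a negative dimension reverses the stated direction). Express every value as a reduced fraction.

d6 = 232/15
d7 = -53/12
d8 = 85/3
d9 = 499/36
d10 = 17/15
endpoint = (-449/12, 119/5)

Apply edit: d4 := 4/5
  d6 = d2*4 - 8 + d4 = 232/15
  d7 = d5 - d2 + d1 = -53/12
  d8 = d2*5 = 85/3
  d9 = d8/3 - d7 = 499/36
  d10 = d2/5 = 17/15
Walk from origin (0, 0):
  seg 1: left by d8 = 85/3 → (-85/3, 0)
  seg 2: down by d2 = 17/3 → (-85/3, -17/3)
  seg 3: right by d2 = 17/3 → (-68/3, -17/3)
  seg 4: left by d10 = 17/15 → (-119/5, -17/3)
  seg 5: up by d10 = 17/15 → (-119/5, -68/15)
  seg 6: left by d8 = 85/3 → (-782/15, -68/15)
  seg 7: right by d6 = 232/15 → (-110/3, -68/15)
  seg 8: up by d8 = 85/3 → (-110/3, 119/5)
  seg 9: left by d1 = 3/4 → (-449/12, 119/5)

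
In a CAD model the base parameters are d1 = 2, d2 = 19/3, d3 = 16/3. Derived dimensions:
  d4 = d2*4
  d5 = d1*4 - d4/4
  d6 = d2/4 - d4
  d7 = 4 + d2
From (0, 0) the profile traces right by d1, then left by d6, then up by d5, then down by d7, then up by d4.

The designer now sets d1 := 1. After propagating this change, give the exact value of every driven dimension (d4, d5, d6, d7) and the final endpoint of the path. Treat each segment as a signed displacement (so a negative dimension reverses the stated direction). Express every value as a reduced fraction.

Apply edit: d1 := 1
  d4 = d2*4 = 76/3
  d5 = d1*4 - d4/4 = -7/3
  d6 = d2/4 - d4 = -95/4
  d7 = 4 + d2 = 31/3
Walk from origin (0, 0):
  seg 1: right by d1 = 1 → (1, 0)
  seg 2: left by d6 = -95/4 → (99/4, 0)
  seg 3: up by d5 = -7/3 → (99/4, -7/3)
  seg 4: down by d7 = 31/3 → (99/4, -38/3)
  seg 5: up by d4 = 76/3 → (99/4, 38/3)

d4 = 76/3
d5 = -7/3
d6 = -95/4
d7 = 31/3
endpoint = (99/4, 38/3)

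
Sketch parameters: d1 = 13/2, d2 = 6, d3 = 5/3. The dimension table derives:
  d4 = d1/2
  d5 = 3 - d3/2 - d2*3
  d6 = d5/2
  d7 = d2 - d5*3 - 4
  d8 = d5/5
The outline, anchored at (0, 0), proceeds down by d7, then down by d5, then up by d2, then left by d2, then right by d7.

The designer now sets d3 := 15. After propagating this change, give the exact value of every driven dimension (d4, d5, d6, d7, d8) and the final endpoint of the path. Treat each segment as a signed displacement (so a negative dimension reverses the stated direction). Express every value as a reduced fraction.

Apply edit: d3 := 15
  d4 = d1/2 = 13/4
  d5 = 3 - d3/2 - d2*3 = -45/2
  d6 = d5/2 = -45/4
  d7 = d2 - d5*3 - 4 = 139/2
  d8 = d5/5 = -9/2
Walk from origin (0, 0):
  seg 1: down by d7 = 139/2 → (0, -139/2)
  seg 2: down by d5 = -45/2 → (0, -47)
  seg 3: up by d2 = 6 → (0, -41)
  seg 4: left by d2 = 6 → (-6, -41)
  seg 5: right by d7 = 139/2 → (127/2, -41)

d4 = 13/4
d5 = -45/2
d6 = -45/4
d7 = 139/2
d8 = -9/2
endpoint = (127/2, -41)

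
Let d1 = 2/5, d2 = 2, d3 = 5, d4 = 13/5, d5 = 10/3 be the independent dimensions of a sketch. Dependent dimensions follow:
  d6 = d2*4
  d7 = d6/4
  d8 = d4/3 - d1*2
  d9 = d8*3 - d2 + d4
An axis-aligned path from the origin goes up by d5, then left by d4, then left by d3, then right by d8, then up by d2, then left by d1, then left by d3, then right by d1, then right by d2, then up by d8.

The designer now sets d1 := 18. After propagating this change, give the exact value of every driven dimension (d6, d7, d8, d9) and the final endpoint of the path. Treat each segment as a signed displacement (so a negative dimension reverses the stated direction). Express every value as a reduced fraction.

d6 = 8
d7 = 2
d8 = -527/15
d9 = -524/5
endpoint = (-686/15, -149/5)

Apply edit: d1 := 18
  d6 = d2*4 = 8
  d7 = d6/4 = 2
  d8 = d4/3 - d1*2 = -527/15
  d9 = d8*3 - d2 + d4 = -524/5
Walk from origin (0, 0):
  seg 1: up by d5 = 10/3 → (0, 10/3)
  seg 2: left by d4 = 13/5 → (-13/5, 10/3)
  seg 3: left by d3 = 5 → (-38/5, 10/3)
  seg 4: right by d8 = -527/15 → (-641/15, 10/3)
  seg 5: up by d2 = 2 → (-641/15, 16/3)
  seg 6: left by d1 = 18 → (-911/15, 16/3)
  seg 7: left by d3 = 5 → (-986/15, 16/3)
  seg 8: right by d1 = 18 → (-716/15, 16/3)
  seg 9: right by d2 = 2 → (-686/15, 16/3)
  seg 10: up by d8 = -527/15 → (-686/15, -149/5)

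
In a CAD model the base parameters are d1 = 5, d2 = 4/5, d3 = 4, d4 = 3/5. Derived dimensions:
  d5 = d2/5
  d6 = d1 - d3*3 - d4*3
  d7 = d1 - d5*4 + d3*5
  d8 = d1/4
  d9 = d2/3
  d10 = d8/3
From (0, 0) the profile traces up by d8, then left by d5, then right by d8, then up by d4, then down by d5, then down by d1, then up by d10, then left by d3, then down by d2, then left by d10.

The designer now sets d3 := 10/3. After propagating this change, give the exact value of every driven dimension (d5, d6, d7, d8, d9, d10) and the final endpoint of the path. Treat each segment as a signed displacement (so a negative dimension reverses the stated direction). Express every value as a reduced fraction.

Apply edit: d3 := 10/3
  d5 = d2/5 = 4/25
  d6 = d1 - d3*3 - d4*3 = -34/5
  d7 = d1 - d5*4 + d3*5 = 1577/75
  d8 = d1/4 = 5/4
  d9 = d2/3 = 4/15
  d10 = d8/3 = 5/12
Walk from origin (0, 0):
  seg 1: up by d8 = 5/4 → (0, 5/4)
  seg 2: left by d5 = 4/25 → (-4/25, 5/4)
  seg 3: right by d8 = 5/4 → (109/100, 5/4)
  seg 4: up by d4 = 3/5 → (109/100, 37/20)
  seg 5: down by d5 = 4/25 → (109/100, 169/100)
  seg 6: down by d1 = 5 → (109/100, -331/100)
  seg 7: up by d10 = 5/12 → (109/100, -217/75)
  seg 8: left by d3 = 10/3 → (-673/300, -217/75)
  seg 9: down by d2 = 4/5 → (-673/300, -277/75)
  seg 10: left by d10 = 5/12 → (-133/50, -277/75)

d5 = 4/25
d6 = -34/5
d7 = 1577/75
d8 = 5/4
d9 = 4/15
d10 = 5/12
endpoint = (-133/50, -277/75)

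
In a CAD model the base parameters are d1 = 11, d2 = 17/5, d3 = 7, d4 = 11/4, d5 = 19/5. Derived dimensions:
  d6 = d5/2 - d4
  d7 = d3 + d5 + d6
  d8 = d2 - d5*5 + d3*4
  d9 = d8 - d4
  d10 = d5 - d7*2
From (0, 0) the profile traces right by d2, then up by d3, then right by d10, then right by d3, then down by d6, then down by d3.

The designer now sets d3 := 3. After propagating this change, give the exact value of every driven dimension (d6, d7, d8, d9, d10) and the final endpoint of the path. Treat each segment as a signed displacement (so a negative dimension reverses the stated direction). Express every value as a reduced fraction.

d6 = -17/20
d7 = 119/20
d8 = -18/5
d9 = -127/20
d10 = -81/10
endpoint = (-17/10, 17/20)

Apply edit: d3 := 3
  d6 = d5/2 - d4 = -17/20
  d7 = d3 + d5 + d6 = 119/20
  d8 = d2 - d5*5 + d3*4 = -18/5
  d9 = d8 - d4 = -127/20
  d10 = d5 - d7*2 = -81/10
Walk from origin (0, 0):
  seg 1: right by d2 = 17/5 → (17/5, 0)
  seg 2: up by d3 = 3 → (17/5, 3)
  seg 3: right by d10 = -81/10 → (-47/10, 3)
  seg 4: right by d3 = 3 → (-17/10, 3)
  seg 5: down by d6 = -17/20 → (-17/10, 77/20)
  seg 6: down by d3 = 3 → (-17/10, 17/20)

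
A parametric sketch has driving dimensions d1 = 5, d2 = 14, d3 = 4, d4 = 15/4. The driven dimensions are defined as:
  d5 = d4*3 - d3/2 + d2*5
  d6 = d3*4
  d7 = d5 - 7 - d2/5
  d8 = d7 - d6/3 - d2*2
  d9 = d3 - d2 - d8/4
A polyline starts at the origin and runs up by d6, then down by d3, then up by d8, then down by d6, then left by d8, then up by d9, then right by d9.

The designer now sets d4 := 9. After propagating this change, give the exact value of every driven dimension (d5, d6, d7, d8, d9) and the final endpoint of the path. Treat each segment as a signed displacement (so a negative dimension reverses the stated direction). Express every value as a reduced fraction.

Apply edit: d4 := 9
  d5 = d4*3 - d3/2 + d2*5 = 95
  d6 = d3*4 = 16
  d7 = d5 - 7 - d2/5 = 426/5
  d8 = d7 - d6/3 - d2*2 = 778/15
  d9 = d3 - d2 - d8/4 = -689/30
Walk from origin (0, 0):
  seg 1: up by d6 = 16 → (0, 16)
  seg 2: down by d3 = 4 → (0, 12)
  seg 3: up by d8 = 778/15 → (0, 958/15)
  seg 4: down by d6 = 16 → (0, 718/15)
  seg 5: left by d8 = 778/15 → (-778/15, 718/15)
  seg 6: up by d9 = -689/30 → (-778/15, 249/10)
  seg 7: right by d9 = -689/30 → (-449/6, 249/10)

d5 = 95
d6 = 16
d7 = 426/5
d8 = 778/15
d9 = -689/30
endpoint = (-449/6, 249/10)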